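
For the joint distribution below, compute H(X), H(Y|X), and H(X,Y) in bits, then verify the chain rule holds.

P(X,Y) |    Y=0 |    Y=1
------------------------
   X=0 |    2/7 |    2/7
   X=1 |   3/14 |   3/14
H(X,Y) = 1.9852, H(X) = 0.9852, H(Y|X) = 1.0000 (all in bits)

Chain rule: H(X,Y) = H(X) + H(Y|X)

Left side — joint entropy directly:
H(X,Y) = -Σ p(x,y) log p(x,y) = 1.9852 bits

Right side — compute H(Y|X) from the conditional distributions:
P(X) = (4/7, 3/7), so H(X) = 0.9852 bits
H(Y|X) = Σ_x P(X=x) · H(Y|X=x):
  P(Y|X=0) = (1/2, 1/2), H(Y|X=0) = 1.0000, weight P(X=0) = 4/7
  P(Y|X=1) = (1/2, 1/2), H(Y|X=1) = 1.0000, weight P(X=1) = 3/7
H(Y|X) = 1.0000 bits

H(X) + H(Y|X) = 0.9852 + 1.0000 = 1.9852 bits

Both sides equal 1.9852 bits. ✓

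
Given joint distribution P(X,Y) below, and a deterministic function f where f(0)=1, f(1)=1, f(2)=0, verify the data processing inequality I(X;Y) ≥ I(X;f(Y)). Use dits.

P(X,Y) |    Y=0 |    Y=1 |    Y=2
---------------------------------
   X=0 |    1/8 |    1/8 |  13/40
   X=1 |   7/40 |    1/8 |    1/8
I(X;Y) = 0.0169, I(X;f(Y)) = 0.0161, inequality holds: 0.0169 ≥ 0.0161

Data Processing Inequality: For any Markov chain X → Y → Z, we have I(X;Y) ≥ I(X;Z).

Here Z = f(Y) is a deterministic function of Y, forming X → Y → Z.

Original I(X;Y) = 0.0169 dits

After applying f:
P(X,Z) where Z=f(Y):
- P(X,Z=0) = P(X,Y=2)
- P(X,Z=1) = P(X,Y=0) + P(X,Y=1)

I(X;Z) = I(X;f(Y)) = 0.0161 dits

Verification: 0.0169 ≥ 0.0161 ✓

Information cannot be created by processing; the function f can only lose information about X.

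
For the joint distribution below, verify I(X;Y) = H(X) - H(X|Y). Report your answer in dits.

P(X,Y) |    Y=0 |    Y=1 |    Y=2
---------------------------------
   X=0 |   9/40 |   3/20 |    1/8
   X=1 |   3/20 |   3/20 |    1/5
I(X;Y) = 0.0071 dits

Mutual information has multiple equivalent forms:
- I(X;Y) = H(X) - H(X|Y)
- I(X;Y) = H(Y) - H(Y|X)
- I(X;Y) = H(X) + H(Y) - H(X,Y)

Computing all quantities:
H(X) = 0.3010, H(Y) = 0.4752, H(X,Y) = 0.7692
H(X|Y) = 0.2940, H(Y|X) = 0.4682

Verification:
H(X) - H(X|Y) = 0.3010 - 0.2940 = 0.0071
H(Y) - H(Y|X) = 0.4752 - 0.4682 = 0.0071
H(X) + H(Y) - H(X,Y) = 0.3010 + 0.4752 - 0.7692 = 0.0071

All forms give I(X;Y) = 0.0071 dits. ✓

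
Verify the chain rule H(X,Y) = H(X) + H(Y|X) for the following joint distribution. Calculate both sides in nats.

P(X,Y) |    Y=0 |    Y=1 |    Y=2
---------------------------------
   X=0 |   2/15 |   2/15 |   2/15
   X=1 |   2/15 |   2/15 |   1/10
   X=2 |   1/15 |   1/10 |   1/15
H(X,Y) = 2.1649, H(X) = 1.0740, H(Y|X) = 1.0909 (all in nats)

Chain rule: H(X,Y) = H(X) + H(Y|X)

Left side — joint entropy directly:
H(X,Y) = -Σ p(x,y) log p(x,y) = 2.1649 nats

Right side — compute H(Y|X) from the conditional distributions:
P(X) = (2/5, 11/30, 7/30), so H(X) = 1.0740 nats
H(Y|X) = Σ_x P(X=x) · H(Y|X=x):
  P(Y|X=0) = (1/3, 1/3, 1/3), H(Y|X=0) = 1.0986, weight P(X=0) = 2/5
  P(Y|X=1) = (4/11, 4/11, 3/11), H(Y|X=1) = 1.0901, weight P(X=1) = 11/30
  P(Y|X=2) = (2/7, 3/7, 2/7), H(Y|X=2) = 1.0790, weight P(X=2) = 7/30
H(Y|X) = 1.0909 nats

H(X) + H(Y|X) = 1.0740 + 1.0909 = 2.1649 nats

Both sides equal 2.1649 nats. ✓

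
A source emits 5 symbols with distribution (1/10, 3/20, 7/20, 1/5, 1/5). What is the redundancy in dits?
0.0362 dits

Redundancy measures how far a source is from maximum entropy:
R = H_max - H(X)

Maximum entropy for 5 symbols: H_max = log_10(5) = 0.6990 dits
Actual entropy: H(X) = 0.6628 dits
Redundancy: R = 0.6990 - 0.6628 = 0.0362 dits

This redundancy represents potential for compression: the source could be compressed by 0.0362 dits per symbol.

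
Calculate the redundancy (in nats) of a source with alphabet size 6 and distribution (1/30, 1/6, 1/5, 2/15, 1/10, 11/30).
0.1911 nats

Redundancy measures how far a source is from maximum entropy:
R = H_max - H(X)

Maximum entropy for 6 symbols: H_max = log_e(6) = 1.7918 nats
Actual entropy: H(X) = 1.6007 nats
Redundancy: R = 1.7918 - 1.6007 = 0.1911 nats

This redundancy represents potential for compression: the source could be compressed by 0.1911 nats per symbol.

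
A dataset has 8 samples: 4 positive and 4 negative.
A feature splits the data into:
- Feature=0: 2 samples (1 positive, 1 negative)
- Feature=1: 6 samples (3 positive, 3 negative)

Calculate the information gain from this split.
0.0000 bits

Information Gain = H(Y) - H(Y|Feature)

Before split:
P(positive) = 4/8 = 0.5000
H(Y) = 1.0000 bits

After split:
Feature=0: H = 1.0000 bits (weight = 2/8)
Feature=1: H = 1.0000 bits (weight = 6/8)
H(Y|Feature) = (2/8)×1.0000 + (6/8)×1.0000 = 1.0000 bits

Information Gain = 1.0000 - 1.0000 = 0.0000 bits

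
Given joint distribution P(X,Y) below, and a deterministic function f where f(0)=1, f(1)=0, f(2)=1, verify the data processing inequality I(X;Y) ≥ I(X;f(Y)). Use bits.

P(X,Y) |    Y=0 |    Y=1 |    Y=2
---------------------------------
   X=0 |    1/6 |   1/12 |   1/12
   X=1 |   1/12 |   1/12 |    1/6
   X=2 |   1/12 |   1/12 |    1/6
I(X;Y) = 0.0546, I(X;f(Y)) = 0.0000, inequality holds: 0.0546 ≥ 0.0000

Data Processing Inequality: For any Markov chain X → Y → Z, we have I(X;Y) ≥ I(X;Z).

Here Z = f(Y) is a deterministic function of Y, forming X → Y → Z.

Original I(X;Y) = 0.0546 bits

After applying f:
P(X,Z) where Z=f(Y):
- P(X,Z=0) = P(X,Y=1)
- P(X,Z=1) = P(X,Y=0) + P(X,Y=2)

I(X;Z) = I(X;f(Y)) = 0.0000 bits

Verification: 0.0546 ≥ 0.0000 ✓

Information cannot be created by processing; the function f can only lose information about X.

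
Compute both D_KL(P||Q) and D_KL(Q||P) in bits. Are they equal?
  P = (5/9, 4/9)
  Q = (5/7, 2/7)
D_KL(P||Q) = 0.0819, D_KL(Q||P) = 0.0769

KL divergence is not symmetric: D_KL(P||Q) ≠ D_KL(Q||P) in general.

D_KL(P||Q) = 0.0819 bits
D_KL(Q||P) = 0.0769 bits

No, they are not equal!

This asymmetry is why KL divergence is not a true distance metric.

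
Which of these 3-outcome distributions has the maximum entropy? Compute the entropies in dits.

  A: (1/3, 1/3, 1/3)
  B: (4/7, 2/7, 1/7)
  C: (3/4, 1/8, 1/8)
A

For a discrete distribution over n outcomes, entropy is maximized by the uniform distribution.

Computing entropies:
H(A) = 0.4771 dits
H(B) = 0.4151 dits
H(C) = 0.3195 dits

The uniform distribution (where all probabilities equal 1/3) achieves the maximum entropy of log_10(3) = 0.4771 dits.

Distribution A has the highest entropy.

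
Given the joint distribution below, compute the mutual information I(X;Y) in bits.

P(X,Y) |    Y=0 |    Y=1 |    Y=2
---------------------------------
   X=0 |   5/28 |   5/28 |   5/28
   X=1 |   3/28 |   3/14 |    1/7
0.0145 bits

Mutual information: I(X;Y) = H(X) + H(Y) - H(X,Y)

Marginals:
P(X) = (15/28, 13/28), H(X) = 0.9963 bits
P(Y) = (2/7, 11/28, 9/28), H(Y) = 1.5722 bits

Joint entropy: H(X,Y) = 2.5540 bits

I(X;Y) = 0.9963 + 1.5722 - 2.5540 = 0.0145 bits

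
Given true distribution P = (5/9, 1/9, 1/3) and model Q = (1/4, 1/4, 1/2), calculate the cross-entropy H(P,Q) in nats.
1.1552 nats

Cross-entropy: H(P,Q) = -Σ p(x) log q(x)

Alternatively: H(P,Q) = H(P) + D_KL(P||Q)
H(P) = 0.9369 nats
D_KL(P||Q) = 0.2184 nats

H(P,Q) = 0.9369 + 0.2184 = 1.1552 nats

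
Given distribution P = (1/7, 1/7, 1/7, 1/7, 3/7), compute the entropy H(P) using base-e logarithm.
1.4751 nats

Shannon entropy is H(X) = -Σ p(x) log p(x).

For P = (1/7, 1/7, 1/7, 1/7, 3/7):
H = -1/7 × log_e(1/7) -1/7 × log_e(1/7) -1/7 × log_e(1/7) -1/7 × log_e(1/7) -3/7 × log_e(3/7)
H = 1.4751 nats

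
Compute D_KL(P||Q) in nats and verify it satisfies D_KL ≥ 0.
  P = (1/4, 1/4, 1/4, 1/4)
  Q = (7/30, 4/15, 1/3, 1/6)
0.0306 nats

KL divergence satisfies the Gibbs inequality: D_KL(P||Q) ≥ 0 for all distributions P, Q.

D_KL(P||Q) = Σ p(x) log(p(x)/q(x))
Term by term:
  x=0: 1/4 × log_e[(1/4)/(7/30)] = 0.0172
  x=1: 1/4 × log_e[(1/4)/(4/15)] = -0.0161
  x=2: 1/4 × log_e[(1/4)/(1/3)] = -0.0719
  x=3: 1/4 × log_e[(1/4)/(1/6)] = 0.1014
D_KL(P||Q) = 0.0306 nats

D_KL(P||Q) = 0.0306 ≥ 0 ✓

This non-negativity is a fundamental property: relative entropy cannot be negative because it measures how different Q is from P.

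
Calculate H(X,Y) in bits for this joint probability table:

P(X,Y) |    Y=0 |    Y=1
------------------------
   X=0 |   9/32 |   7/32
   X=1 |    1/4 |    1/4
1.9943 bits

Joint entropy is H(X,Y) = -Σ_{x,y} p(x,y) log p(x,y).

Summing over all non-zero entries:
H(X,Y) = -[9/32·log_2(9/32) + 7/32·log_2(7/32) + 1/4·log_2(1/4) + 1/4·log_2(1/4)]
H(X,Y) = 1.9943 bits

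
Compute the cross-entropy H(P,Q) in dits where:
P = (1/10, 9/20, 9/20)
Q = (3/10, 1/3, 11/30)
0.4631 dits

Cross-entropy: H(P,Q) = -Σ p(x) log q(x)

Alternatively: H(P,Q) = H(P) + D_KL(P||Q)
H(P) = 0.4121 dits
D_KL(P||Q) = 0.0510 dits

H(P,Q) = 0.4121 + 0.0510 = 0.4631 dits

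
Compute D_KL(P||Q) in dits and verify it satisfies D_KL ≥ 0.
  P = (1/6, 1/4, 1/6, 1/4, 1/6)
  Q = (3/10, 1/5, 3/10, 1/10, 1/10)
0.0756 dits

KL divergence satisfies the Gibbs inequality: D_KL(P||Q) ≥ 0 for all distributions P, Q.

D_KL(P||Q) = Σ p(x) log(p(x)/q(x))
Term by term:
  x=0: 1/6 × log_10[(1/6)/(3/10)] = -0.0425
  x=1: 1/4 × log_10[(1/4)/(1/5)] = 0.0242
  x=2: 1/6 × log_10[(1/6)/(3/10)] = -0.0425
  x=3: 1/4 × log_10[(1/4)/(1/10)] = 0.0995
  x=4: 1/6 × log_10[(1/6)/(1/10)] = 0.0370
D_KL(P||Q) = 0.0756 dits

D_KL(P||Q) = 0.0756 ≥ 0 ✓

This non-negativity is a fundamental property: relative entropy cannot be negative because it measures how different Q is from P.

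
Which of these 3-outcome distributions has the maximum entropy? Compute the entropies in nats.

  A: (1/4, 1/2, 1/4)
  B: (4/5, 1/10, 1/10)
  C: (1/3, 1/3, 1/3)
C

For a discrete distribution over n outcomes, entropy is maximized by the uniform distribution.

Computing entropies:
H(A) = 1.0397 nats
H(B) = 0.6390 nats
H(C) = 1.0986 nats

The uniform distribution (where all probabilities equal 1/3) achieves the maximum entropy of log_e(3) = 1.0986 nats.

Distribution C has the highest entropy.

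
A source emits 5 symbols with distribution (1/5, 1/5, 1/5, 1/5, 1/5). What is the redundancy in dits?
0.0000 dits

Redundancy measures how far a source is from maximum entropy:
R = H_max - H(X)

Maximum entropy for 5 symbols: H_max = log_10(5) = 0.6990 dits
Actual entropy: H(X) = 0.6990 dits
Redundancy: R = 0.6990 - 0.6990 = 0.0000 dits

This redundancy represents potential for compression: the source could be compressed by 0.0000 dits per symbol.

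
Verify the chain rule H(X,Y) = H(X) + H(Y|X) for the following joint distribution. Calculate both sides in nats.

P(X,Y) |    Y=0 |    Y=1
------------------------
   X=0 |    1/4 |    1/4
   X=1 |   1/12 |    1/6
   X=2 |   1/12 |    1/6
H(X,Y) = 1.7046, H(X) = 1.0397, H(Y|X) = 0.6648 (all in nats)

Chain rule: H(X,Y) = H(X) + H(Y|X)

Left side — joint entropy directly:
H(X,Y) = -Σ p(x,y) log p(x,y) = 1.7046 nats

Right side — compute H(Y|X) from the conditional distributions:
P(X) = (1/2, 1/4, 1/4), so H(X) = 1.0397 nats
H(Y|X) = Σ_x P(X=x) · H(Y|X=x):
  P(Y|X=0) = (1/2, 1/2), H(Y|X=0) = 0.6931, weight P(X=0) = 1/2
  P(Y|X=1) = (1/3, 2/3), H(Y|X=1) = 0.6365, weight P(X=1) = 1/4
  P(Y|X=2) = (1/3, 2/3), H(Y|X=2) = 0.6365, weight P(X=2) = 1/4
H(Y|X) = 0.6648 nats

H(X) + H(Y|X) = 1.0397 + 0.6648 = 1.7046 nats

Both sides equal 1.7046 nats. ✓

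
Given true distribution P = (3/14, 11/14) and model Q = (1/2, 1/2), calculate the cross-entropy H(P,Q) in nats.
0.6931 nats

Cross-entropy: H(P,Q) = -Σ p(x) log q(x)

Alternatively: H(P,Q) = H(P) + D_KL(P||Q)
H(P) = 0.5196 nats
D_KL(P||Q) = 0.1736 nats

H(P,Q) = 0.5196 + 0.1736 = 0.6931 nats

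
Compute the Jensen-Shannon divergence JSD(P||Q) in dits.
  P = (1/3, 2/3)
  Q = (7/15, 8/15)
0.0040 dits

Jensen-Shannon divergence is:
JSD(P||Q) = 0.5 × D_KL(P||M) + 0.5 × D_KL(Q||M)
where M = 0.5 × (P + Q) is the mixture distribution.

M = 0.5 × (1/3, 2/3) + 0.5 × (7/15, 8/15) = (2/5, 3/5)

D_KL(P||M) = 0.0041 dits
D_KL(Q||M) = 0.0040 dits

JSD(P||Q) = 0.5 × 0.0041 + 0.5 × 0.0040 = 0.0040 dits

Unlike KL divergence, JSD is symmetric and bounded: 0 ≤ JSD ≤ log(2).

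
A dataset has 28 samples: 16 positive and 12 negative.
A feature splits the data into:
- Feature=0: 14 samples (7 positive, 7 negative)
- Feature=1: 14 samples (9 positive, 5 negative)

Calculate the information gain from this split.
0.0151 bits

Information Gain = H(Y) - H(Y|Feature)

Before split:
P(positive) = 16/28 = 0.5714
H(Y) = 0.9852 bits

After split:
Feature=0: H = 1.0000 bits (weight = 14/28)
Feature=1: H = 0.9403 bits (weight = 14/28)
H(Y|Feature) = (14/28)×1.0000 + (14/28)×0.9403 = 0.9701 bits

Information Gain = 0.9852 - 0.9701 = 0.0151 bits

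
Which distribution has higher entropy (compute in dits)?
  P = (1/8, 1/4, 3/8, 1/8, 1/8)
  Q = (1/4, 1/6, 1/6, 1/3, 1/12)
Q

Computing entropies in dits:
H(P) = 0.6489
H(Q) = 0.6589

Distribution Q has higher entropy.

Intuition: The distribution closer to uniform (more spread out) has higher entropy.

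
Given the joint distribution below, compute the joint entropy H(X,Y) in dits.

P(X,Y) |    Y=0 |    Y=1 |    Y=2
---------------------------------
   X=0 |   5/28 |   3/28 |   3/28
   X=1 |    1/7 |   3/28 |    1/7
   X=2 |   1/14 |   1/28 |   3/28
0.9243 dits

Joint entropy is H(X,Y) = -Σ_{x,y} p(x,y) log p(x,y).

Summing over all non-zero entries:
H(X,Y) = -[5/28·log_10(5/28) + 3/28·log_10(3/28) + 3/28·log_10(3/28) + 1/7·log_10(1/7) + 3/28·log_10(3/28) + 1/7·log_10(1/7) + 1/14·log_10(1/14) + 1/28·log_10(1/28) + 3/28·log_10(3/28)]
H(X,Y) = 0.9243 dits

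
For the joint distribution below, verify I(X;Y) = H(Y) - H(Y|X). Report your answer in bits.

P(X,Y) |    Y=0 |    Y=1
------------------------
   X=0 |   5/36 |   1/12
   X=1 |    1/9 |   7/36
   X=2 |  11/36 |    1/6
I(X;Y) = 0.0477 bits

Mutual information has multiple equivalent forms:
- I(X;Y) = H(X) - H(X|Y)
- I(X;Y) = H(Y) - H(Y|X)
- I(X;Y) = H(X) + H(Y) - H(X,Y)

Computing all quantities:
H(X) = 1.5160, H(Y) = 0.9911, H(X,Y) = 2.4594
H(X|Y) = 1.4683, H(Y|X) = 0.9434

Verification:
H(X) - H(X|Y) = 1.5160 - 1.4683 = 0.0477
H(Y) - H(Y|X) = 0.9911 - 0.9434 = 0.0477
H(X) + H(Y) - H(X,Y) = 1.5160 + 0.9911 - 2.4594 = 0.0477

All forms give I(X;Y) = 0.0477 bits. ✓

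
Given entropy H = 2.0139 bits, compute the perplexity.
4.0387

Perplexity is 2^H (or exp(H) for natural log).

H = 2.0139 bits
Perplexity = 2^2.0139 = 4.0387

Interpretation: The model's uncertainty is equivalent to choosing uniformly among 4.0 options.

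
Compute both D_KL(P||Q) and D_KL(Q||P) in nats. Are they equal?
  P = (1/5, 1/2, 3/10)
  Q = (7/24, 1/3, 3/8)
D_KL(P||Q) = 0.0603, D_KL(Q||P) = 0.0586

KL divergence is not symmetric: D_KL(P||Q) ≠ D_KL(Q||P) in general.

D_KL(P||Q) = 0.0603 nats
D_KL(Q||P) = 0.0586 nats

No, they are not equal!

This asymmetry is why KL divergence is not a true distance metric.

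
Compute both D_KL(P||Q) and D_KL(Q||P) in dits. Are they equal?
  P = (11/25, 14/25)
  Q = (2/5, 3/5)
D_KL(P||Q) = 0.0014, D_KL(Q||P) = 0.0014

KL divergence is not symmetric: D_KL(P||Q) ≠ D_KL(Q||P) in general.

D_KL(P||Q) = 0.0014 dits
D_KL(Q||P) = 0.0014 dits

In this case they happen to be equal (to 4 decimal places).

This asymmetry is why KL divergence is not a true distance metric.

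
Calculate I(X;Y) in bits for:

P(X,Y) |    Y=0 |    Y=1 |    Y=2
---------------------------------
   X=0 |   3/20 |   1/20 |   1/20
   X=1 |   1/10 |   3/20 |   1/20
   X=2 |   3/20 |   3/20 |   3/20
0.0652 bits

Mutual information: I(X;Y) = H(X) + H(Y) - H(X,Y)

Marginals:
P(X) = (1/4, 3/10, 9/20), H(X) = 1.5395 bits
P(Y) = (2/5, 7/20, 1/4), H(Y) = 1.5589 bits

Joint entropy: H(X,Y) = 3.0332 bits

I(X;Y) = 1.5395 + 1.5589 - 3.0332 = 0.0652 bits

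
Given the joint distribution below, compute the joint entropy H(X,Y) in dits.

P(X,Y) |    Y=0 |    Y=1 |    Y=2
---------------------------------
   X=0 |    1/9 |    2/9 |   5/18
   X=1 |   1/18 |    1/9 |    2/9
0.7266 dits

Joint entropy is H(X,Y) = -Σ_{x,y} p(x,y) log p(x,y).

Summing over all non-zero entries:
H(X,Y) = -[1/9·log_10(1/9) + 2/9·log_10(2/9) + 5/18·log_10(5/18) + 1/18·log_10(1/18) + 1/9·log_10(1/9) + 2/9·log_10(2/9)]
H(X,Y) = 0.7266 dits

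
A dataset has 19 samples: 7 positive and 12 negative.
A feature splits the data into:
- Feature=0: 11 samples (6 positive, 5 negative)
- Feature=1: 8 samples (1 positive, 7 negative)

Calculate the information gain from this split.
0.1451 bits

Information Gain = H(Y) - H(Y|Feature)

Before split:
P(positive) = 7/19 = 0.3684
H(Y) = 0.9495 bits

After split:
Feature=0: H = 0.9940 bits (weight = 11/19)
Feature=1: H = 0.5436 bits (weight = 8/19)
H(Y|Feature) = (11/19)×0.9940 + (8/19)×0.5436 = 0.8044 bits

Information Gain = 0.9495 - 0.8044 = 0.1451 bits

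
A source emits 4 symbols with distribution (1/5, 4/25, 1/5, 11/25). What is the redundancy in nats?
0.0881 nats

Redundancy measures how far a source is from maximum entropy:
R = H_max - H(X)

Maximum entropy for 4 symbols: H_max = log_e(4) = 1.3863 nats
Actual entropy: H(X) = 1.2982 nats
Redundancy: R = 1.3863 - 1.2982 = 0.0881 nats

This redundancy represents potential for compression: the source could be compressed by 0.0881 nats per symbol.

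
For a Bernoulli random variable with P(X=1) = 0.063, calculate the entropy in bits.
0.3392 bits

The binary entropy function is:
H(p) = -p log(p) - (1-p) log(1-p)

H(0.063) = -0.063 × log_2(0.063) - 0.937 × log_2(0.937)
H(0.063) = 0.3392 bits

Note: Binary entropy is maximized at p=0.5 (H=1 bit) and minimized at p=0 or p=1 (H=0).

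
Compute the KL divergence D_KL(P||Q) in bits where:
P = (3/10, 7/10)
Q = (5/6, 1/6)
1.0071 bits

KL divergence: D_KL(P||Q) = Σ p(x) log(p(x)/q(x))

Computing term by term:
  x=0: 3/10 × log_2[(3/10)/(5/6)] = 3/10 × -1.4739 = -0.4422
  x=1: 7/10 × log_2[(7/10)/(1/6)] = 7/10 × 2.0704 = 1.4493

D_KL(P||Q) = 1.0071 bits

Note: KL divergence is always non-negative and equals 0 iff P = Q.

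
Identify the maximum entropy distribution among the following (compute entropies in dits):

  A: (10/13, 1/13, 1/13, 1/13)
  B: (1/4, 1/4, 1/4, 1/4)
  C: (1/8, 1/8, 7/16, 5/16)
B

For a discrete distribution over n outcomes, entropy is maximized by the uniform distribution.

Computing entropies:
H(A) = 0.3447 dits
H(B) = 0.6021 dits
H(C) = 0.5407 dits

The uniform distribution (where all probabilities equal 1/4) achieves the maximum entropy of log_10(4) = 0.6021 dits.

Distribution B has the highest entropy.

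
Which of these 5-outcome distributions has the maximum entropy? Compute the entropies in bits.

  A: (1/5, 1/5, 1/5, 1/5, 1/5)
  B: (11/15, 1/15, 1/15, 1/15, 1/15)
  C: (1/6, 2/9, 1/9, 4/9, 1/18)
A

For a discrete distribution over n outcomes, entropy is maximized by the uniform distribution.

Computing entropies:
H(A) = 2.3219 bits
H(B) = 1.3700 bits
H(C) = 2.0169 bits

The uniform distribution (where all probabilities equal 1/5) achieves the maximum entropy of log_2(5) = 2.3219 bits.

Distribution A has the highest entropy.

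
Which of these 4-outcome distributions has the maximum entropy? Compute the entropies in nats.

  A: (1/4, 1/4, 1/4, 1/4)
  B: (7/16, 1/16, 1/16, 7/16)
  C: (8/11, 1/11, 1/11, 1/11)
A

For a discrete distribution over n outcomes, entropy is maximized by the uniform distribution.

Computing entropies:
H(A) = 1.3863 nats
H(B) = 1.0699 nats
H(C) = 0.8856 nats

The uniform distribution (where all probabilities equal 1/4) achieves the maximum entropy of log_e(4) = 1.3863 nats.

Distribution A has the highest entropy.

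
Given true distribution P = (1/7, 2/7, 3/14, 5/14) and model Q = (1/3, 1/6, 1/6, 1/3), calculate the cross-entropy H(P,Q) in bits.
2.0850 bits

Cross-entropy: H(P,Q) = -Σ p(x) log q(x)

Alternatively: H(P,Q) = H(P) + D_KL(P||Q)
H(P) = 1.9242 bits
D_KL(P||Q) = 0.1608 bits

H(P,Q) = 1.9242 + 0.1608 = 2.0850 bits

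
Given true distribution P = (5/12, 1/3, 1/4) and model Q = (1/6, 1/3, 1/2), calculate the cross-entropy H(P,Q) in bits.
1.8554 bits

Cross-entropy: H(P,Q) = -Σ p(x) log q(x)

Alternatively: H(P,Q) = H(P) + D_KL(P||Q)
H(P) = 1.5546 bits
D_KL(P||Q) = 0.3008 bits

H(P,Q) = 1.5546 + 0.3008 = 1.8554 bits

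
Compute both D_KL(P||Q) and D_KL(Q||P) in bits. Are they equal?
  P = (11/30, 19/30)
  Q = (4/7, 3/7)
D_KL(P||Q) = 0.1221, D_KL(Q||P) = 0.1243

KL divergence is not symmetric: D_KL(P||Q) ≠ D_KL(Q||P) in general.

D_KL(P||Q) = 0.1221 bits
D_KL(Q||P) = 0.1243 bits

No, they are not equal!

This asymmetry is why KL divergence is not a true distance metric.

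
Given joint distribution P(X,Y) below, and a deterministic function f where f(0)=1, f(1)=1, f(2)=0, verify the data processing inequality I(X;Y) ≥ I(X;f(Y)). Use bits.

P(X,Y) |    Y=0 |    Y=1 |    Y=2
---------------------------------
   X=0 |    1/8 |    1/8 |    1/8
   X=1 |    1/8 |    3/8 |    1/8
I(X;Y) = 0.0488, I(X;f(Y)) = 0.0157, inequality holds: 0.0488 ≥ 0.0157

Data Processing Inequality: For any Markov chain X → Y → Z, we have I(X;Y) ≥ I(X;Z).

Here Z = f(Y) is a deterministic function of Y, forming X → Y → Z.

Original I(X;Y) = 0.0488 bits

After applying f:
P(X,Z) where Z=f(Y):
- P(X,Z=0) = P(X,Y=2)
- P(X,Z=1) = P(X,Y=0) + P(X,Y=1)

I(X;Z) = I(X;f(Y)) = 0.0157 bits

Verification: 0.0488 ≥ 0.0157 ✓

Information cannot be created by processing; the function f can only lose information about X.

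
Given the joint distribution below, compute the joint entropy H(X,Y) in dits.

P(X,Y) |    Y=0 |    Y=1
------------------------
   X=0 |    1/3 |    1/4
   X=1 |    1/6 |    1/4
0.5898 dits

Joint entropy is H(X,Y) = -Σ_{x,y} p(x,y) log p(x,y).

Summing over all non-zero entries:
H(X,Y) = -[1/3·log_10(1/3) + 1/4·log_10(1/4) + 1/6·log_10(1/6) + 1/4·log_10(1/4)]
H(X,Y) = 0.5898 dits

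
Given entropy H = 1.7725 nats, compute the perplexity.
5.8855

Perplexity is e^H (or exp(H) for natural log).

H = 1.7725 nats
Perplexity = e^1.7725 = 5.8855

Interpretation: The model's uncertainty is equivalent to choosing uniformly among 5.9 options.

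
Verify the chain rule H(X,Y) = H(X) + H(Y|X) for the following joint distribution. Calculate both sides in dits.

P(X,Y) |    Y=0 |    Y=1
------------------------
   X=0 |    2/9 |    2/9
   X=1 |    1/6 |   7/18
H(X,Y) = 0.5795, H(X) = 0.2983, H(Y|X) = 0.2812 (all in dits)

Chain rule: H(X,Y) = H(X) + H(Y|X)

Left side — joint entropy directly:
H(X,Y) = -Σ p(x,y) log p(x,y) = 0.5795 dits

Right side — compute H(Y|X) from the conditional distributions:
P(X) = (4/9, 5/9), so H(X) = 0.2983 dits
H(Y|X) = Σ_x P(X=x) · H(Y|X=x):
  P(Y|X=0) = (1/2, 1/2), H(Y|X=0) = 0.3010, weight P(X=0) = 4/9
  P(Y|X=1) = (3/10, 7/10), H(Y|X=1) = 0.2653, weight P(X=1) = 5/9
H(Y|X) = 0.2812 dits

H(X) + H(Y|X) = 0.2983 + 0.2812 = 0.5795 dits

Both sides equal 0.5795 dits. ✓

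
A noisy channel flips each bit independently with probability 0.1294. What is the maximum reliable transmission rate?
0.4442 bits

For a binary symmetric channel (BSC) with error probability p:
Capacity C = 1 - H(p) bits per symbol

where H(p) = -p log₂(p) - (1-p) log₂(1-p) is the binary entropy function.

H(0.1294) = 0.5558 bits
C = 1 - 0.5558 = 0.4442 bits per symbol

This means we can reliably transmit up to 0.4442 bits of information per channel use.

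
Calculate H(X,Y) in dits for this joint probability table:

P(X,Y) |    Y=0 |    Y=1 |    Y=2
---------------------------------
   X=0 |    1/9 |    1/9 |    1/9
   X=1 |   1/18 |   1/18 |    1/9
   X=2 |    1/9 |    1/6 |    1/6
0.9290 dits

Joint entropy is H(X,Y) = -Σ_{x,y} p(x,y) log p(x,y).

Summing over all non-zero entries:
H(X,Y) = -[1/9·log_10(1/9) + 1/9·log_10(1/9) + 1/9·log_10(1/9) + 1/18·log_10(1/18) + 1/18·log_10(1/18) + 1/9·log_10(1/9) + 1/9·log_10(1/9) + 1/6·log_10(1/6) + 1/6·log_10(1/6)]
H(X,Y) = 0.9290 dits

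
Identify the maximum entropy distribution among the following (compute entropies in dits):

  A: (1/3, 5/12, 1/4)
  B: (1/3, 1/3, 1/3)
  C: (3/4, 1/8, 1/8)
B

For a discrete distribution over n outcomes, entropy is maximized by the uniform distribution.

Computing entropies:
H(A) = 0.4680 dits
H(B) = 0.4771 dits
H(C) = 0.3195 dits

The uniform distribution (where all probabilities equal 1/3) achieves the maximum entropy of log_10(3) = 0.4771 dits.

Distribution B has the highest entropy.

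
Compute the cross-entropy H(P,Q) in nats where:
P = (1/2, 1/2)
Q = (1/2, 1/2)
0.6931 nats

Cross-entropy: H(P,Q) = -Σ p(x) log q(x)

Alternatively: H(P,Q) = H(P) + D_KL(P||Q)
H(P) = 0.6931 nats
D_KL(P||Q) = 0.0000 nats

H(P,Q) = 0.6931 + 0.0000 = 0.6931 nats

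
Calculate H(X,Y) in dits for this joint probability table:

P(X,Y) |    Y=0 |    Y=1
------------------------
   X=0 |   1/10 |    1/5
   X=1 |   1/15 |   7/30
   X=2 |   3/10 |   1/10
0.7225 dits

Joint entropy is H(X,Y) = -Σ_{x,y} p(x,y) log p(x,y).

Summing over all non-zero entries:
H(X,Y) = -[1/10·log_10(1/10) + 1/5·log_10(1/5) + 1/15·log_10(1/15) + 7/30·log_10(7/30) + 3/10·log_10(3/10) + 1/10·log_10(1/10)]
H(X,Y) = 0.7225 dits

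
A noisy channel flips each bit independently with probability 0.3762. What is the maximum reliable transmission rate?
0.0447 bits

For a binary symmetric channel (BSC) with error probability p:
Capacity C = 1 - H(p) bits per symbol

where H(p) = -p log₂(p) - (1-p) log₂(1-p) is the binary entropy function.

H(0.3762) = 0.9553 bits
C = 1 - 0.9553 = 0.0447 bits per symbol

This means we can reliably transmit up to 0.0447 bits of information per channel use.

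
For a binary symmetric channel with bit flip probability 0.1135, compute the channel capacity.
0.4896 bits

For a binary symmetric channel (BSC) with error probability p:
Capacity C = 1 - H(p) bits per symbol

where H(p) = -p log₂(p) - (1-p) log₂(1-p) is the binary entropy function.

H(0.1135) = 0.5104 bits
C = 1 - 0.5104 = 0.4896 bits per symbol

This means we can reliably transmit up to 0.4896 bits of information per channel use.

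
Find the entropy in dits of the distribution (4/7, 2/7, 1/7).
0.4151 dits

Shannon entropy is H(X) = -Σ p(x) log p(x).

For P = (4/7, 2/7, 1/7):
H = -4/7 × log_10(4/7) -2/7 × log_10(2/7) -1/7 × log_10(1/7)
H = 0.4151 dits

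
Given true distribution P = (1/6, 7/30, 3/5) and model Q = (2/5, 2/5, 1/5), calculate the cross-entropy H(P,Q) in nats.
1.3322 nats

Cross-entropy: H(P,Q) = -Σ p(x) log q(x)

Alternatively: H(P,Q) = H(P) + D_KL(P||Q)
H(P) = 0.9447 nats
D_KL(P||Q) = 0.3875 nats

H(P,Q) = 0.9447 + 0.3875 = 1.3322 nats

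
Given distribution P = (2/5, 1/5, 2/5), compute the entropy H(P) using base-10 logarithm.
0.4581 dits

Shannon entropy is H(X) = -Σ p(x) log p(x).

For P = (2/5, 1/5, 2/5):
H = -2/5 × log_10(2/5) -1/5 × log_10(1/5) -2/5 × log_10(2/5)
H = 0.4581 dits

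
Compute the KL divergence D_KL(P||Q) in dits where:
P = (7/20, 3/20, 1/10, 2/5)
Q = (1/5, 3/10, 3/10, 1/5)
0.1126 dits

KL divergence: D_KL(P||Q) = Σ p(x) log(p(x)/q(x))

Computing term by term:
  x=0: 7/20 × log_10[(7/20)/(1/5)] = 7/20 × 0.2430 = 0.0851
  x=1: 3/20 × log_10[(3/20)/(3/10)] = 3/20 × -0.3010 = -0.0452
  x=2: 1/10 × log_10[(1/10)/(3/10)] = 1/10 × -0.4771 = -0.0477
  x=3: 2/5 × log_10[(2/5)/(1/5)] = 2/5 × 0.3010 = 0.1204

D_KL(P||Q) = 0.1126 dits

Note: KL divergence is always non-negative and equals 0 iff P = Q.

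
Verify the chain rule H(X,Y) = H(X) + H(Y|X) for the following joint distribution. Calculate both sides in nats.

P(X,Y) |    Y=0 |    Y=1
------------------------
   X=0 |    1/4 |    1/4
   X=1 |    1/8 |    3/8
H(X,Y) = 1.3209, H(X) = 0.6931, H(Y|X) = 0.6277 (all in nats)

Chain rule: H(X,Y) = H(X) + H(Y|X)

Left side — joint entropy directly:
H(X,Y) = -Σ p(x,y) log p(x,y) = 1.3209 nats

Right side — compute H(Y|X) from the conditional distributions:
P(X) = (1/2, 1/2), so H(X) = 0.6931 nats
H(Y|X) = Σ_x P(X=x) · H(Y|X=x):
  P(Y|X=0) = (1/2, 1/2), H(Y|X=0) = 0.6931, weight P(X=0) = 1/2
  P(Y|X=1) = (1/4, 3/4), H(Y|X=1) = 0.5623, weight P(X=1) = 1/2
H(Y|X) = 0.6277 nats

H(X) + H(Y|X) = 0.6931 + 0.6277 = 1.3209 nats

Both sides equal 1.3209 nats. ✓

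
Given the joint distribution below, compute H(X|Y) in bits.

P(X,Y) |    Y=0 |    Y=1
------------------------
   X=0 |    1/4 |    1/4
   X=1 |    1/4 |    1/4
1.0000 bits

Using the chain rule: H(X|Y) = H(X,Y) - H(Y)

First, compute H(X,Y) = 2.0000 bits

Marginal P(Y) = (1/2, 1/2)
H(Y) = 1.0000 bits

H(X|Y) = H(X,Y) - H(Y) = 2.0000 - 1.0000 = 1.0000 bits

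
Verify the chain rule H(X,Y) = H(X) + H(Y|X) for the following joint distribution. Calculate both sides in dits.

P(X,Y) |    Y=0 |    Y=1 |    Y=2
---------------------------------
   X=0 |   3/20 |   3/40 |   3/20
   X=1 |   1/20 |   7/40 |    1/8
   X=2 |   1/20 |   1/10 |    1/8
H(X,Y) = 0.9199, H(X) = 0.4735, H(Y|X) = 0.4464 (all in dits)

Chain rule: H(X,Y) = H(X) + H(Y|X)

Left side — joint entropy directly:
H(X,Y) = -Σ p(x,y) log p(x,y) = 0.9199 dits

Right side — compute H(Y|X) from the conditional distributions:
P(X) = (3/8, 7/20, 11/40), so H(X) = 0.4735 dits
H(Y|X) = Σ_x P(X=x) · H(Y|X=x):
  P(Y|X=0) = (2/5, 1/5, 2/5), H(Y|X=0) = 0.4581, weight P(X=0) = 3/8
  P(Y|X=1) = (1/7, 1/2, 5/14), H(Y|X=1) = 0.4309, weight P(X=1) = 7/20
  P(Y|X=2) = (2/11, 4/11, 5/11), H(Y|X=2) = 0.4500, weight P(X=2) = 11/40
H(Y|X) = 0.4464 dits

H(X) + H(Y|X) = 0.4735 + 0.4464 = 0.9199 dits

Both sides equal 0.9199 dits. ✓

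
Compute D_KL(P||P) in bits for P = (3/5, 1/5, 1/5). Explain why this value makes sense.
0.0000 bits

KL divergence satisfies the Gibbs inequality: D_KL(P||Q) ≥ 0 for all distributions P, Q.

D_KL(P||Q) = Σ p(x) log(p(x)/q(x))
Each term is p(x) × log_2(p(x)/p(x)) = p(x) × log_2(1) = 0, so the sum is 0.
D_KL(P||Q) = 0.0000 bits

When P = Q, the KL divergence is exactly 0, as there is no 'divergence' between identical distributions.

This non-negativity is a fundamental property: relative entropy cannot be negative because it measures how different Q is from P.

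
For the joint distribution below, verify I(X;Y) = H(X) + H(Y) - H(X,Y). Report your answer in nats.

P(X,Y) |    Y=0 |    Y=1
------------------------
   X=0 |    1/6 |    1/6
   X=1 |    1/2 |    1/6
I(X;Y) = 0.0306 nats

Mutual information has multiple equivalent forms:
- I(X;Y) = H(X) - H(X|Y)
- I(X;Y) = H(Y) - H(Y|X)
- I(X;Y) = H(X) + H(Y) - H(X,Y)

Computing all quantities:
H(X) = 0.6365, H(Y) = 0.6365, H(X,Y) = 1.2425
H(X|Y) = 0.6059, H(Y|X) = 0.6059

Verification:
H(X) - H(X|Y) = 0.6365 - 0.6059 = 0.0306
H(Y) - H(Y|X) = 0.6365 - 0.6059 = 0.0306
H(X) + H(Y) - H(X,Y) = 0.6365 + 0.6365 - 1.2425 = 0.0306

All forms give I(X;Y) = 0.0306 nats. ✓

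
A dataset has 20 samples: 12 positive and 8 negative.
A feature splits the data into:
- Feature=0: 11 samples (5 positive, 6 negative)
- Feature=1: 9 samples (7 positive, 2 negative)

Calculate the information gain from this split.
0.0803 bits

Information Gain = H(Y) - H(Y|Feature)

Before split:
P(positive) = 12/20 = 0.6000
H(Y) = 0.9710 bits

After split:
Feature=0: H = 0.9940 bits (weight = 11/20)
Feature=1: H = 0.7642 bits (weight = 9/20)
H(Y|Feature) = (11/20)×0.9940 + (9/20)×0.7642 = 0.8906 bits

Information Gain = 0.9710 - 0.8906 = 0.0803 bits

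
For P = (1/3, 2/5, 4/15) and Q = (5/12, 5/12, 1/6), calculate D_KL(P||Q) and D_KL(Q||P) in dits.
D_KL(P||Q) = 0.0150, D_KL(Q||P) = 0.0137

KL divergence is not symmetric: D_KL(P||Q) ≠ D_KL(Q||P) in general.

D_KL(P||Q) = 0.0150 dits
D_KL(Q||P) = 0.0137 dits

No, they are not equal!

This asymmetry is why KL divergence is not a true distance metric.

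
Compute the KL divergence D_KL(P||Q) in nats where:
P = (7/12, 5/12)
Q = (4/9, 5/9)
0.0388 nats

KL divergence: D_KL(P||Q) = Σ p(x) log(p(x)/q(x))

Computing term by term:
  x=0: 7/12 × log_e[(7/12)/(4/9)] = 7/12 × 0.2719 = 0.1586
  x=1: 5/12 × log_e[(5/12)/(5/9)] = 5/12 × -0.2877 = -0.1199

D_KL(P||Q) = 0.0388 nats

Note: KL divergence is always non-negative and equals 0 iff P = Q.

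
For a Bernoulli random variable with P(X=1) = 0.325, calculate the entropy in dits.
0.2739 dits

The binary entropy function is:
H(p) = -p log(p) - (1-p) log(1-p)

H(0.325) = -0.325 × log_10(0.325) - 0.675 × log_10(0.675)
H(0.325) = 0.2739 dits

Note: Binary entropy is maximized at p=0.5 (H=1 bit) and minimized at p=0 or p=1 (H=0).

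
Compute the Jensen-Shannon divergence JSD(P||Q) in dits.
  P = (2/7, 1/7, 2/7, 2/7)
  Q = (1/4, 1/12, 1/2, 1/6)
0.0118 dits

Jensen-Shannon divergence is:
JSD(P||Q) = 0.5 × D_KL(P||M) + 0.5 × D_KL(Q||M)
where M = 0.5 × (P + Q) is the mixture distribution.

M = 0.5 × (2/7, 1/7, 2/7, 2/7) + 0.5 × (1/4, 1/12, 1/2, 1/6) = (0.267857, 0.113095, 11/28, 0.22619)

D_KL(P||M) = 0.0120 dits
D_KL(Q||M) = 0.0117 dits

JSD(P||Q) = 0.5 × 0.0120 + 0.5 × 0.0117 = 0.0118 dits

Unlike KL divergence, JSD is symmetric and bounded: 0 ≤ JSD ≤ log(2).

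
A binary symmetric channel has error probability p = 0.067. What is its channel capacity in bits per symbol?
0.6454 bits

For a binary symmetric channel (BSC) with error probability p:
Capacity C = 1 - H(p) bits per symbol

where H(p) = -p log₂(p) - (1-p) log₂(1-p) is the binary entropy function.

H(0.067) = 0.3546 bits
C = 1 - 0.3546 = 0.6454 bits per symbol

This means we can reliably transmit up to 0.6454 bits of information per channel use.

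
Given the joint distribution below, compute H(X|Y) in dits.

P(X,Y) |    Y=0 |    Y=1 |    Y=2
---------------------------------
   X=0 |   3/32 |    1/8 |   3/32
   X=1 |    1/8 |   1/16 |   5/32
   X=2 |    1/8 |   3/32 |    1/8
0.4678 dits

Using the chain rule: H(X|Y) = H(X,Y) - H(Y)

First, compute H(X,Y) = 0.9419 dits

Marginal P(Y) = (11/32, 9/32, 3/8)
H(Y) = 0.4741 dits

H(X|Y) = H(X,Y) - H(Y) = 0.9419 - 0.4741 = 0.4678 dits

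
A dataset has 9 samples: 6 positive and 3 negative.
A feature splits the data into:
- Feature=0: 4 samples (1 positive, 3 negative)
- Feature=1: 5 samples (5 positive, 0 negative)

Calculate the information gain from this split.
0.5577 bits

Information Gain = H(Y) - H(Y|Feature)

Before split:
P(positive) = 6/9 = 0.6667
H(Y) = 0.9183 bits

After split:
Feature=0: H = 0.8113 bits (weight = 4/9)
Feature=1: H = 0.0000 bits (weight = 5/9)
H(Y|Feature) = (4/9)×0.8113 + (5/9)×0.0000 = 0.3606 bits

Information Gain = 0.9183 - 0.3606 = 0.5577 bits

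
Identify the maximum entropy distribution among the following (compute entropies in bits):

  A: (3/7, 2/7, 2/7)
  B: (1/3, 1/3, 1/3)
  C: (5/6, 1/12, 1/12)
B

For a discrete distribution over n outcomes, entropy is maximized by the uniform distribution.

Computing entropies:
H(A) = 1.5567 bits
H(B) = 1.5850 bits
H(C) = 0.8167 bits

The uniform distribution (where all probabilities equal 1/3) achieves the maximum entropy of log_2(3) = 1.5850 bits.

Distribution B has the highest entropy.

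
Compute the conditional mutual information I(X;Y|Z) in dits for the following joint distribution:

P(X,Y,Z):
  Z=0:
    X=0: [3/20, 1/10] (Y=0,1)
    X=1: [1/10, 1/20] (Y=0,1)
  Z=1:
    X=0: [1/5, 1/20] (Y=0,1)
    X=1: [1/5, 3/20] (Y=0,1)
0.0081 dits

Conditional mutual information: I(X;Y|Z) = H(X|Z) + H(Y|Z) - H(X,Y|Z)

H(Z) = 0.2923
H(X,Z) = 0.5842 → H(X|Z) = 0.2919
H(Y,Z) = 0.5731 → H(Y|Z) = 0.2808
H(X,Y,Z) = 0.8569 → H(X,Y|Z) = 0.5646

I(X;Y|Z) = 0.2919 + 0.2808 - 0.5646 = 0.0081 dits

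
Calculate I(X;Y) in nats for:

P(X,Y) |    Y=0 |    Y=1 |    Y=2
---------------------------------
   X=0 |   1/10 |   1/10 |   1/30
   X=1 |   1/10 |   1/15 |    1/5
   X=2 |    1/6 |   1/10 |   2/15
0.0581 nats

Mutual information: I(X;Y) = H(X) + H(Y) - H(X,Y)

Marginals:
P(X) = (7/30, 11/30, 2/5), H(X) = 1.0740 nats
P(Y) = (11/30, 4/15, 11/30), H(Y) = 1.0882 nats

Joint entropy: H(X,Y) = 2.1041 nats

I(X;Y) = 1.0740 + 1.0882 - 2.1041 = 0.0581 nats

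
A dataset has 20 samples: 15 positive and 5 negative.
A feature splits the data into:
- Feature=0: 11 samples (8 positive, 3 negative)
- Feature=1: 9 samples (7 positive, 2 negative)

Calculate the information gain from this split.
0.0024 bits

Information Gain = H(Y) - H(Y|Feature)

Before split:
P(positive) = 15/20 = 0.7500
H(Y) = 0.8113 bits

After split:
Feature=0: H = 0.8454 bits (weight = 11/20)
Feature=1: H = 0.7642 bits (weight = 9/20)
H(Y|Feature) = (11/20)×0.8454 + (9/20)×0.7642 = 0.8088 bits

Information Gain = 0.8113 - 0.8088 = 0.0024 bits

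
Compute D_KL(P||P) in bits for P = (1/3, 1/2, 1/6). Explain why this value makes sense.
0.0000 bits

KL divergence satisfies the Gibbs inequality: D_KL(P||Q) ≥ 0 for all distributions P, Q.

D_KL(P||Q) = Σ p(x) log(p(x)/q(x))
Each term is p(x) × log_2(p(x)/p(x)) = p(x) × log_2(1) = 0, so the sum is 0.
D_KL(P||Q) = 0.0000 bits

When P = Q, the KL divergence is exactly 0, as there is no 'divergence' between identical distributions.

This non-negativity is a fundamental property: relative entropy cannot be negative because it measures how different Q is from P.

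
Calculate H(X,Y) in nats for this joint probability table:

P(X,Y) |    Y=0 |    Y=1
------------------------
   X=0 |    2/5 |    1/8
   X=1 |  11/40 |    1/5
1.3034 nats

Joint entropy is H(X,Y) = -Σ_{x,y} p(x,y) log p(x,y).

Summing over all non-zero entries:
H(X,Y) = -[2/5·log_e(2/5) + 1/8·log_e(1/8) + 11/40·log_e(11/40) + 1/5·log_e(1/5)]
H(X,Y) = 1.3034 nats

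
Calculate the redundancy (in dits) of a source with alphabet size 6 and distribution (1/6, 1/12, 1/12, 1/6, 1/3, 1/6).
0.0502 dits

Redundancy measures how far a source is from maximum entropy:
R = H_max - H(X)

Maximum entropy for 6 symbols: H_max = log_10(6) = 0.7782 dits
Actual entropy: H(X) = 0.7280 dits
Redundancy: R = 0.7782 - 0.7280 = 0.0502 dits

This redundancy represents potential for compression: the source could be compressed by 0.0502 dits per symbol.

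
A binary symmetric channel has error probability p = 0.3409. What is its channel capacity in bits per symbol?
0.0743 bits

For a binary symmetric channel (BSC) with error probability p:
Capacity C = 1 - H(p) bits per symbol

where H(p) = -p log₂(p) - (1-p) log₂(1-p) is the binary entropy function.

H(0.3409) = 0.9257 bits
C = 1 - 0.9257 = 0.0743 bits per symbol

This means we can reliably transmit up to 0.0743 bits of information per channel use.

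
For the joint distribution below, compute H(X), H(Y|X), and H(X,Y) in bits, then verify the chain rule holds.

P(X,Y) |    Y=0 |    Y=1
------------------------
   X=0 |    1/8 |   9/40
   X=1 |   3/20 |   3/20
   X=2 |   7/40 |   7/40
H(X,Y) = 2.5604, H(X) = 1.5813, H(Y|X) = 0.9791 (all in bits)

Chain rule: H(X,Y) = H(X) + H(Y|X)

Left side — joint entropy directly:
H(X,Y) = -Σ p(x,y) log p(x,y) = 2.5604 bits

Right side — compute H(Y|X) from the conditional distributions:
P(X) = (7/20, 3/10, 7/20), so H(X) = 1.5813 bits
H(Y|X) = Σ_x P(X=x) · H(Y|X=x):
  P(Y|X=0) = (5/14, 9/14), H(Y|X=0) = 0.9403, weight P(X=0) = 7/20
  P(Y|X=1) = (1/2, 1/2), H(Y|X=1) = 1.0000, weight P(X=1) = 3/10
  P(Y|X=2) = (1/2, 1/2), H(Y|X=2) = 1.0000, weight P(X=2) = 7/20
H(Y|X) = 0.9791 bits

H(X) + H(Y|X) = 1.5813 + 0.9791 = 2.5604 bits

Both sides equal 2.5604 bits. ✓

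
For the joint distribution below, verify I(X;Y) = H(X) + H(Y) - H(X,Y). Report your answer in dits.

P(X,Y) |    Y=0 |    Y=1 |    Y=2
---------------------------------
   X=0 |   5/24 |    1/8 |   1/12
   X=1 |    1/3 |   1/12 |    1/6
I(X;Y) = 0.0082 dits

Mutual information has multiple equivalent forms:
- I(X;Y) = H(X) - H(X|Y)
- I(X;Y) = H(Y) - H(Y|X)
- I(X;Y) = H(X) + H(Y) - H(X,Y)

Computing all quantities:
H(X) = 0.2950, H(Y) = 0.4367, H(X,Y) = 0.7234
H(X|Y) = 0.2867, H(Y|X) = 0.4284

Verification:
H(X) - H(X|Y) = 0.2950 - 0.2867 = 0.0082
H(Y) - H(Y|X) = 0.4367 - 0.4284 = 0.0082
H(X) + H(Y) - H(X,Y) = 0.2950 + 0.4367 - 0.7234 = 0.0082

All forms give I(X;Y) = 0.0082 dits. ✓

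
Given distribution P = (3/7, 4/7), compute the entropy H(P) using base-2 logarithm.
0.9852 bits

Shannon entropy is H(X) = -Σ p(x) log p(x).

For P = (3/7, 4/7):
H = -3/7 × log_2(3/7) -4/7 × log_2(4/7)
H = 0.9852 bits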